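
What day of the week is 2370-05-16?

Doomsday rule: the anchor day for the 2300s is Wednesday. For year 70: 70÷12 = 5 r 10, and 10÷4 = 2, so 5+10+2 = 17.
Wednesday + 17 ≡ Saturday — that's 2370's doomsday.
In May the doomsday date is May 9.
May 16 is 7 days after May 9; 7 mod 7 = 0, so Saturday + 0 = Saturday.

Saturday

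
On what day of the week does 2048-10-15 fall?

January 1, 2048 is a Wednesday.
Jan 1, 2048 → Feb 1, 2048: 31 days (January has 31).
Feb 1, 2048 → Mar 1, 2048: 29 days (February has 29).
Mar 1, 2048 → Apr 1, 2048: 31 days (March has 31).
Apr 1, 2048 → May 1, 2048: 30 days (April has 30).
May 1, 2048 → Jun 1, 2048: 31 days (May has 31).
Jun 1, 2048 → Jul 1, 2048: 30 days (June has 30).
Jul 1, 2048 → Aug 1, 2048: 31 days (July has 31).
Aug 1, 2048 → Sep 1, 2048: 31 days (August has 31).
Sep 1, 2048 → Oct 1, 2048: 30 days (September has 30).
Oct 1, 2048 → Oct 15, 2048: 14 days.
Total: 288 days.
288 mod 7 = 1, so Wednesday + 1 = Thursday.

Thursday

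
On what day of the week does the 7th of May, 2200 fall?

January 1, 2200 is a Wednesday.
Jan 1, 2200 → Feb 1, 2200: 31 days (January has 31).
Feb 1, 2200 → Mar 1, 2200: 28 days (February has 28).
Mar 1, 2200 → Apr 1, 2200: 31 days (March has 31).
Apr 1, 2200 → May 1, 2200: 30 days (April has 30).
May 1, 2200 → May 7, 2200: 6 days.
Total: 126 days.
126 mod 7 = 0, so Wednesday + 0 = Wednesday.

Wednesday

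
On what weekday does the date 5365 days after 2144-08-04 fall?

Friday

First find the weekday of Aug 4, 2144. Doomsday rule: the anchor day for the 2100s is Sunday. For year 44: 44÷12 = 3 r 8, and 8÷4 = 2, so 3+8+2 = 13.
Sunday + 13 ≡ Saturday — that's 2144's doomsday.
In August the doomsday date is Aug 8.
Aug 4 is 4 days before Aug 8; 4 mod 7 = 4, so Saturday − 4 = Tuesday.
5365 mod 7 = 3, so 5365 days after a Tuesday is Tuesday + 3 = Friday.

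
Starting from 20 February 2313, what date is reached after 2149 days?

January 9, 2319

+365 (one year) → Feb 20, 2314 (1784 left).
+365 (one year) → Feb 20, 2315 (1419 left).
+365 (one year) → Feb 20, 2316 (1054 left).
+366 (one year; includes Feb 29, 2316) → Feb 20, 2317 (688 left).
+365 (one year) → Feb 20, 2318 (323 left).
Feb has 28 days: +9 → Mar 1, 2318 (314 left).
Mar has 31 days: +31 → Apr 1, 2318 (283 left).
Apr has 30 days: +30 → May 1, 2318 (253 left).
May has 31 days: +31 → Jun 1, 2318 (222 left).
Jun has 30 days: +30 → Jul 1, 2318 (192 left).
Jul has 31 days: +31 → Aug 1, 2318 (161 left).
Aug has 31 days: +31 → Sep 1, 2318 (130 left).
Sep has 30 days: +30 → Oct 1, 2318 (100 left).
Oct has 31 days: +31 → Nov 1, 2318 (69 left).
Nov has 30 days: +30 → Dec 1, 2318 (39 left).
Dec has 31 days: +31 → Jan 1, 2319 (8 left).
+8 → Jan 9, 2319.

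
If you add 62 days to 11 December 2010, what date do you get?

Dec has 31 days: +21 → Jan 1, 2011 (41 left).
Jan has 31 days: +31 → Feb 1, 2011 (10 left).
+10 → Feb 11, 2011.

February 11, 2011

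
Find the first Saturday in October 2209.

October 1, 2209 is a Sunday.
The first Saturday is therefore October 7 (6 days later).

October 7, 2209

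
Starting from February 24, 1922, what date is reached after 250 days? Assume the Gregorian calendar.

Feb has 28 days: +5 → Mar 1, 1922 (245 left).
Mar has 31 days: +31 → Apr 1, 1922 (214 left).
Apr has 30 days: +30 → May 1, 1922 (184 left).
May has 31 days: +31 → Jun 1, 1922 (153 left).
Jun has 30 days: +30 → Jul 1, 1922 (123 left).
Jul has 31 days: +31 → Aug 1, 1922 (92 left).
Aug has 31 days: +31 → Sep 1, 1922 (61 left).
Sep has 30 days: +30 → Oct 1, 1922 (31 left).
Oct has 31 days: +31 → Nov 1, 1922 (0 left).

November 1, 1922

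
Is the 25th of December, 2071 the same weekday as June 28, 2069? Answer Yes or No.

Yes

From Jun 28, 2069 to Dec 25, 2071 is 910 days.
910 mod 7 = 0, so they are the same weekday.
(Jun 28, 2069 is a Friday; Dec 25, 2071 is a Friday.)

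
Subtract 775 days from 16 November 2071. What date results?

October 2, 2069

−365 (one year) → Nov 16, 2070 (410 left).
−365 (one year) → Nov 16, 2069 (45 left).
−16 → Oct 31, 2069 (end of Oct, 31 days; 29 left).
−29 → Oct 2, 2069.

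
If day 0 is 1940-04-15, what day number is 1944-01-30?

1385

Apr 15, 1940 → Apr 15, 1941: 365 days.
Apr 15, 1941 → Apr 15, 1942: 365 days.
Apr 15, 1942 → Apr 15, 1943: 365 days.
Apr 15, 1943 → May 15, 1943: 30 days (April has 30).
May 15, 1943 → Jun 15, 1943: 31 days (May has 31).
Jun 15, 1943 → Jul 15, 1943: 30 days (June has 30).
Jul 15, 1943 → Aug 15, 1943: 31 days (July has 31).
Aug 15, 1943 → Sep 15, 1943: 31 days (August has 31).
Sep 15, 1943 → Oct 15, 1943: 30 days (September has 30).
Oct 15, 1943 → Nov 15, 1943: 31 days (October has 31).
Nov 15, 1943 → Dec 15, 1943: 30 days (November has 30).
Dec 15, 1943 → Jan 15, 1944: 31 days (December has 31).
Jan 15, 1944 → Jan 30, 1944: 15 days.
Total: 1385 days.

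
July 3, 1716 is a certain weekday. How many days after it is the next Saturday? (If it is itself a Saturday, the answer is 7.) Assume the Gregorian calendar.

Jul 3, 1716 is a Friday.
From Friday to the next Saturday is 1 day.

1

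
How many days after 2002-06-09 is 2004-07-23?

Jun 9, 2002 → Jun 9, 2003: 365 days.
Jun 9, 2003 → Jun 9, 2004: 366 days (Feb 29, 2004 is in that span).
Jun 9, 2004 → Jul 9, 2004: 30 days (June has 30).
Jul 9, 2004 → Jul 23, 2004: 14 days.
Total: 775 days.

775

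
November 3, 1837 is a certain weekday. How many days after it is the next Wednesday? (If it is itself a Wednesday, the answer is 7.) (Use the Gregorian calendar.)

5

Nov 3, 1837 is a Friday.
From Friday to the next Wednesday is 5 days.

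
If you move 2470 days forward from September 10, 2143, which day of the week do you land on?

Sep 10, 2143 is a Tuesday.
2470 mod 7 = 6, so 2470 days after a Tuesday is Tuesday + 6 = Monday.

Monday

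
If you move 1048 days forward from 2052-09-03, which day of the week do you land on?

Sep 3, 2052 is a Tuesday.
1048 mod 7 = 5, so 1048 days after a Tuesday is Tuesday + 5 = Sunday.

Sunday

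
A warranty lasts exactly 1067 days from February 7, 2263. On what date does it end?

+365 (one year) → Feb 7, 2264 (702 left).
+366 (one year; includes Feb 29, 2264) → Feb 7, 2265 (336 left).
Feb has 28 days: +22 → Mar 1, 2265 (314 left).
Mar has 31 days: +31 → Apr 1, 2265 (283 left).
Apr has 30 days: +30 → May 1, 2265 (253 left).
May has 31 days: +31 → Jun 1, 2265 (222 left).
Jun has 30 days: +30 → Jul 1, 2265 (192 left).
Jul has 31 days: +31 → Aug 1, 2265 (161 left).
Aug has 31 days: +31 → Sep 1, 2265 (130 left).
Sep has 30 days: +30 → Oct 1, 2265 (100 left).
Oct has 31 days: +31 → Nov 1, 2265 (69 left).
Nov has 30 days: +30 → Dec 1, 2265 (39 left).
Dec has 31 days: +31 → Jan 1, 2266 (8 left).
+8 → Jan 9, 2266.

January 9, 2266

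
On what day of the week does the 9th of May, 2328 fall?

Doomsday rule: the anchor day for the 2300s is Wednesday. For year 28: 28÷12 = 2 r 4, and 4÷4 = 1, so 2+4+1 = 7.
Wednesday + 7 ≡ Wednesday — that's 2328's doomsday.
In May the doomsday date is May 9.
May 9 is the doomsday itself: Wednesday.

Wednesday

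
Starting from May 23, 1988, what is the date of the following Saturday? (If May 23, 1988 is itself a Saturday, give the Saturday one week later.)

May 28, 1988

May 23, 1988 is a Monday.
From Monday to the next Saturday is 5 days.
May 23, 1988 + 5 = May 28, 1988.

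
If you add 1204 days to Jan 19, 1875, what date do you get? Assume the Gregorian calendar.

May 7, 1878

+365 (one year) → Jan 19, 1876 (839 left).
+366 (one year; includes Feb 29, 1876) → Jan 19, 1877 (473 left).
+365 (one year) → Jan 19, 1878 (108 left).
Jan has 31 days: +13 → Feb 1, 1878 (95 left).
Feb has 28 days: +28 → Mar 1, 1878 (67 left).
Mar has 31 days: +31 → Apr 1, 1878 (36 left).
Apr has 30 days: +30 → May 1, 1878 (6 left).
+6 → May 7, 1878.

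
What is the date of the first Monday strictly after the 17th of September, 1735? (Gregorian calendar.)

September 19, 1735

Sep 17, 1735 is a Saturday.
From Saturday to the next Monday is 2 days.
Sep 17, 1735 + 2 = Sep 19, 1735.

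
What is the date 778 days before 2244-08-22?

−366 (one year; includes Feb 29, 2244) → Aug 22, 2243 (412 left).
−365 (one year) → Aug 22, 2242 (47 left).
−22 → Jul 31, 2242 (end of Jul, 31 days; 25 left).
−25 → Jul 6, 2242.

July 6, 2242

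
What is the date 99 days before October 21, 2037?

July 14, 2037

−21 → Sep 30, 2037 (end of Sep, 30 days; 78 left).
−30 → Aug 31, 2037 (end of Aug, 31 days; 48 left).
−31 → Jul 31, 2037 (end of Jul, 31 days; 17 left).
−17 → Jul 14, 2037.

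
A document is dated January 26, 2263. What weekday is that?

Monday

Doomsday rule: the anchor day for the 2200s is Friday. For year 63: 63÷12 = 5 r 3, and 3÷4 = 0, so 5+3+0 = 8.
Friday + 8 ≡ Saturday — that's 2263's doomsday.
In January the doomsday date is Jan 3 (2263 is not a leap year).
Jan 26 is 23 days after Jan 3; 23 mod 7 = 2, so Saturday + 2 = Monday.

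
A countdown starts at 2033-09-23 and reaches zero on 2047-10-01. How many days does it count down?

Sep 23, 2033 → Sep 23, 2034: 365 days.
Sep 23, 2034 → Sep 23, 2035: 365 days.
Sep 23, 2035 → Sep 23, 2036: 366 days (Feb 29, 2036 is in that span).
Sep 23, 2036 → Sep 23, 2037: 365 days.
Sep 23, 2037 → Sep 23, 2038: 365 days.
Sep 23, 2038 → Sep 23, 2039: 365 days.
Sep 23, 2039 → Sep 23, 2040: 366 days (Feb 29, 2040 is in that span).
Sep 23, 2040 → Sep 23, 2041: 365 days.
Sep 23, 2041 → Sep 23, 2042: 365 days.
Sep 23, 2042 → Sep 23, 2043: 365 days.
Sep 23, 2043 → Sep 23, 2044: 366 days (Feb 29, 2044 is in that span).
Sep 23, 2044 → Sep 23, 2045: 365 days.
Sep 23, 2045 → Sep 23, 2046: 365 days.
Sep 23, 2046 → Oct 23, 2046: 30 days (September has 30).
Oct 23, 2046 → Nov 23, 2046: 31 days (October has 31).
Nov 23, 2046 → Dec 23, 2046: 30 days (November has 30).
Dec 23, 2046 → Jan 23, 2047: 31 days (December has 31).
Jan 23, 2047 → Feb 23, 2047: 31 days (January has 31).
Feb 23, 2047 → Mar 23, 2047: 28 days (February has 28).
Mar 23, 2047 → Apr 23, 2047: 31 days (March has 31).
Apr 23, 2047 → May 23, 2047: 30 days (April has 30).
May 23, 2047 → Jun 23, 2047: 31 days (May has 31).
Jun 23, 2047 → Jul 23, 2047: 30 days (June has 30).
Jul 23, 2047 → Aug 23, 2047: 31 days (July has 31).
Aug 23, 2047 → Sep 23, 2047: 31 days (August has 31).
Sep 23, 2047 → Oct 1, 2047: 8 days.
Total: 5121 days.

5121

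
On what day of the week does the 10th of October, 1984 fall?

Wednesday

Doomsday rule: the anchor day for the 1900s is Wednesday. For year 84: 84÷12 = 7 r 0, and 0÷4 = 0, so 7+0+0 = 7.
Wednesday + 7 ≡ Wednesday — that's 1984's doomsday.
In October the doomsday date is Oct 10.
Oct 10 is the doomsday itself: Wednesday.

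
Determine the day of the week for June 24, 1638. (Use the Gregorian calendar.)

Thursday

Doomsday rule: the anchor day for the 1600s is Tuesday. For year 38: 38÷12 = 3 r 2, and 2÷4 = 0, so 3+2+0 = 5.
Tuesday + 5 ≡ Sunday — that's 1638's doomsday.
In June the doomsday date is Jun 6.
Jun 24 is 18 days after Jun 6; 18 mod 7 = 4, so Sunday + 4 = Thursday.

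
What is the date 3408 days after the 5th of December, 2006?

April 4, 2016

+365 (one year) → Dec 5, 2007 (3043 left).
+366 (one year; includes Feb 29, 2008) → Dec 5, 2008 (2677 left).
+365 (one year) → Dec 5, 2009 (2312 left).
+365 (one year) → Dec 5, 2010 (1947 left).
+365 (one year) → Dec 5, 2011 (1582 left).
+366 (one year; includes Feb 29, 2012) → Dec 5, 2012 (1216 left).
+365 (one year) → Dec 5, 2013 (851 left).
+365 (one year) → Dec 5, 2014 (486 left).
+365 (one year) → Dec 5, 2015 (121 left).
Dec has 31 days: +27 → Jan 1, 2016 (94 left).
Jan has 31 days: +31 → Feb 1, 2016 (63 left).
Feb has 29 days: +29 → Mar 1, 2016 (34 left).
Mar has 31 days: +31 → Apr 1, 2016 (3 left).
+3 → Apr 4, 2016.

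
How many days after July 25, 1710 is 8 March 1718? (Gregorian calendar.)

Jul 25, 1710 → Jul 25, 1711: 365 days.
Jul 25, 1711 → Jul 25, 1712: 366 days (Feb 29, 1712 is in that span).
Jul 25, 1712 → Jul 25, 1713: 365 days.
Jul 25, 1713 → Jul 25, 1714: 365 days.
Jul 25, 1714 → Jul 25, 1715: 365 days.
Jul 25, 1715 → Jul 25, 1716: 366 days (Feb 29, 1716 is in that span).
Jul 25, 1716 → Jul 25, 1717: 365 days.
Jul 25, 1717 → Aug 25, 1717: 31 days (July has 31).
Aug 25, 1717 → Sep 25, 1717: 31 days (August has 31).
Sep 25, 1717 → Oct 25, 1717: 30 days (September has 30).
Oct 25, 1717 → Nov 25, 1717: 31 days (October has 31).
Nov 25, 1717 → Dec 25, 1717: 30 days (November has 30).
Dec 25, 1717 → Jan 25, 1718: 31 days (December has 31).
Jan 25, 1718 → Feb 25, 1718: 31 days (January has 31).
Feb 25, 1718 → Mar 8, 1718: 11 days.
Total: 2783 days.

2783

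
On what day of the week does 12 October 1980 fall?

Doomsday rule: the anchor day for the 1900s is Wednesday. For year 80: 80÷12 = 6 r 8, and 8÷4 = 2, so 6+8+2 = 16.
Wednesday + 16 ≡ Friday — that's 1980's doomsday.
In October the doomsday date is Oct 10.
Oct 12 is 2 days after Oct 10; 2 mod 7 = 2, so Friday + 2 = Sunday.

Sunday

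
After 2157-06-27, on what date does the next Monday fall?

Jun 27, 2157 is a Monday.
From Monday to the next Monday is 7 days.
Jun 27, 2157 + 7 = Jul 4, 2157.

July 4, 2157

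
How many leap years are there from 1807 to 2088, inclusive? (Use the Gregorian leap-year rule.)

70

Multiples of 4 in [1807,2088]: 71.
Of those, multiples of 100: 2 (not leap unless ÷400).
Multiples of 400: 1.
Leap years = 71 − 2 + 1 = 70.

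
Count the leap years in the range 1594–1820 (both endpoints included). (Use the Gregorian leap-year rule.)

Multiples of 4 in [1594,1820]: 57.
Of those, multiples of 100: 3 (not leap unless ÷400).
Multiples of 400: 1.
Leap years = 57 − 3 + 1 = 55.

55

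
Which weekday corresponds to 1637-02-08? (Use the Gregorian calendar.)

Sunday

Doomsday rule: the anchor day for the 1600s is Tuesday. For year 37: 37÷12 = 3 r 1, and 1÷4 = 0, so 3+1+0 = 4.
Tuesday + 4 ≡ Saturday — that's 1637's doomsday.
In February the doomsday date is Feb 28 (1637 is not a leap year).
Feb 8 is 20 days before Feb 28; 20 mod 7 = 6, so Saturday − 6 = Sunday.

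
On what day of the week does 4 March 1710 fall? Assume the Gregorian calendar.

Doomsday rule: the anchor day for the 1700s is Sunday. For year 10: 10÷12 = 0 r 10, and 10÷4 = 2, so 0+10+2 = 12.
Sunday + 12 ≡ Friday — that's 1710's doomsday.
In March the doomsday date is Mar 14.
Mar 4 is 10 days before Mar 14; 10 mod 7 = 3, so Friday − 3 = Tuesday.

Tuesday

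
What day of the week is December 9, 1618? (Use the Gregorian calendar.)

Sunday

Doomsday rule: the anchor day for the 1600s is Tuesday. For year 18: 18÷12 = 1 r 6, and 6÷4 = 1, so 1+6+1 = 8.
Tuesday + 8 ≡ Wednesday — that's 1618's doomsday.
In December the doomsday date is Dec 12.
Dec 9 is 3 days before Dec 12; 3 mod 7 = 3, so Wednesday − 3 = Sunday.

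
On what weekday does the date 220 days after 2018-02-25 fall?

Wednesday

First find the weekday of Feb 25, 2018. Doomsday rule: the anchor day for the 2000s is Tuesday. For year 18: 18÷12 = 1 r 6, and 6÷4 = 1, so 1+6+1 = 8.
Tuesday + 8 ≡ Wednesday — that's 2018's doomsday.
In February the doomsday date is Feb 28 (2018 is not a leap year).
Feb 25 is 3 days before Feb 28; 3 mod 7 = 3, so Wednesday − 3 = Sunday.
220 mod 7 = 3, so 220 days after a Sunday is Sunday + 3 = Wednesday.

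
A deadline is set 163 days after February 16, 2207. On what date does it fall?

Feb has 28 days: +13 → Mar 1, 2207 (150 left).
Mar has 31 days: +31 → Apr 1, 2207 (119 left).
Apr has 30 days: +30 → May 1, 2207 (89 left).
May has 31 days: +31 → Jun 1, 2207 (58 left).
Jun has 30 days: +30 → Jul 1, 2207 (28 left).
+28 → Jul 29, 2207.

July 29, 2207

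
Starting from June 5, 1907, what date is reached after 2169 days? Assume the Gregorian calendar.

+366 (one year; includes Feb 29, 1908) → Jun 5, 1908 (1803 left).
+365 (one year) → Jun 5, 1909 (1438 left).
+365 (one year) → Jun 5, 1910 (1073 left).
+365 (one year) → Jun 5, 1911 (708 left).
+366 (one year; includes Feb 29, 1912) → Jun 5, 1912 (342 left).
Jun has 30 days: +26 → Jul 1, 1912 (316 left).
Jul has 31 days: +31 → Aug 1, 1912 (285 left).
Aug has 31 days: +31 → Sep 1, 1912 (254 left).
Sep has 30 days: +30 → Oct 1, 1912 (224 left).
Oct has 31 days: +31 → Nov 1, 1912 (193 left).
Nov has 30 days: +30 → Dec 1, 1912 (163 left).
Dec has 31 days: +31 → Jan 1, 1913 (132 left).
Jan has 31 days: +31 → Feb 1, 1913 (101 left).
Feb has 28 days: +28 → Mar 1, 1913 (73 left).
Mar has 31 days: +31 → Apr 1, 1913 (42 left).
Apr has 30 days: +30 → May 1, 1913 (12 left).
+12 → May 13, 1913.

May 13, 1913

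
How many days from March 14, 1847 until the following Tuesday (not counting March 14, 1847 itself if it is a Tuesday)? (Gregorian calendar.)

Mar 14, 1847 is a Sunday.
From Sunday to the next Tuesday is 2 days.

2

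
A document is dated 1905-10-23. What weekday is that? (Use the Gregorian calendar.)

Monday

January 1, 1905 is a Sunday.
Jan 1, 1905 → Feb 1, 1905: 31 days (January has 31).
Feb 1, 1905 → Mar 1, 1905: 28 days (February has 28).
Mar 1, 1905 → Apr 1, 1905: 31 days (March has 31).
Apr 1, 1905 → May 1, 1905: 30 days (April has 30).
May 1, 1905 → Jun 1, 1905: 31 days (May has 31).
Jun 1, 1905 → Jul 1, 1905: 30 days (June has 30).
Jul 1, 1905 → Aug 1, 1905: 31 days (July has 31).
Aug 1, 1905 → Sep 1, 1905: 31 days (August has 31).
Sep 1, 1905 → Oct 1, 1905: 30 days (September has 30).
Oct 1, 1905 → Oct 23, 1905: 22 days.
Total: 295 days.
295 mod 7 = 1, so Sunday + 1 = Monday.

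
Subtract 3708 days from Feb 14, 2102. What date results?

December 20, 2091

−365 (one year) → Feb 14, 2101 (3343 left).
−365 (one year) → Feb 14, 2100 (2978 left).
−365 (one year) → Feb 14, 2099 (2613 left).
−365 (one year) → Feb 14, 2098 (2248 left).
−365 (one year) → Feb 14, 2097 (1883 left).
−366 (one year; includes Feb 29, 2096) → Feb 14, 2096 (1517 left).
−365 (one year) → Feb 14, 2095 (1152 left).
−365 (one year) → Feb 14, 2094 (787 left).
−365 (one year) → Feb 14, 2093 (422 left).
−366 (one year; includes Feb 29, 2092) → Feb 14, 2092 (56 left).
−14 → Jan 31, 2092 (end of Jan, 31 days; 42 left).
−31 → Dec 31, 2091 (end of Dec, 31 days; 11 left).
−11 → Dec 20, 2091.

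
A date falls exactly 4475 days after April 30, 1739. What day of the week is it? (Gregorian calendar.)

Saturday

Apr 30, 1739 is a Thursday.
4475 mod 7 = 2, so 4475 days after a Thursday is Thursday + 2 = Saturday.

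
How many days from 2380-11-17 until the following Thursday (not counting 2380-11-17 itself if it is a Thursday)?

3

Nov 17, 2380 is a Monday.
From Monday to the next Thursday is 3 days.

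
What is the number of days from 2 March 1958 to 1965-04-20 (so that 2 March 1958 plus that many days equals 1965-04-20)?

Mar 2, 1958 → Mar 2, 1959: 365 days.
Mar 2, 1959 → Mar 2, 1960: 366 days (Feb 29, 1960 is in that span).
Mar 2, 1960 → Mar 2, 1961: 365 days.
Mar 2, 1961 → Mar 2, 1962: 365 days.
Mar 2, 1962 → Mar 2, 1963: 365 days.
Mar 2, 1963 → Mar 2, 1964: 366 days (Feb 29, 1964 is in that span).
Mar 2, 1964 → Mar 2, 1965: 365 days.
Mar 2, 1965 → Apr 2, 1965: 31 days (March has 31).
Apr 2, 1965 → Apr 20, 1965: 18 days.
Total: 2606 days.

2606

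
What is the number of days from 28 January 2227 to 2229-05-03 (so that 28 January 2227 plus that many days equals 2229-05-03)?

826

Jan 28, 2227 → Jan 28, 2228: 365 days.
Jan 28, 2228 → Jan 28, 2229: 366 days (Feb 29, 2228 is in that span).
Jan 28, 2229 → Feb 28, 2229: 31 days (January has 31).
Feb 28, 2229 → Mar 28, 2229: 28 days (February has 28).
Mar 28, 2229 → Apr 28, 2229: 31 days (March has 31).
Apr 28, 2229 → May 3, 2229: 5 days.
Total: 826 days.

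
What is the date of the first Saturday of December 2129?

December 1, 2129 is a Thursday.
The first Saturday is therefore December 3 (2 days later).

December 3, 2129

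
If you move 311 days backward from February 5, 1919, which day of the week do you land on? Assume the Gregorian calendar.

Sunday

First find the weekday of Feb 5, 1919. Doomsday rule: the anchor day for the 1900s is Wednesday. For year 19: 19÷12 = 1 r 7, and 7÷4 = 1, so 1+7+1 = 9.
Wednesday + 9 ≡ Friday — that's 1919's doomsday.
In February the doomsday date is Feb 28 (1919 is not a leap year).
Feb 5 is 23 days before Feb 28; 23 mod 7 = 2, so Friday − 2 = Wednesday.
311 mod 7 = 3, so 311 days before a Wednesday is Wednesday − 3 = Sunday.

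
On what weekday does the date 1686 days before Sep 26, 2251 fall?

First find the weekday of Sep 26, 2251. Doomsday rule: the anchor day for the 2200s is Friday. For year 51: 51÷12 = 4 r 3, and 3÷4 = 0, so 4+3+0 = 7.
Friday + 7 ≡ Friday — that's 2251's doomsday.
In September the doomsday date is Sep 5.
Sep 26 is 21 days after Sep 5; 21 mod 7 = 0, so Friday + 0 = Friday.
1686 mod 7 = 6, so 1686 days before a Friday is Friday − 6 = Saturday.

Saturday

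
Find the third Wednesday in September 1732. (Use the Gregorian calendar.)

September 17, 1732

September 1, 1732 is a Monday.
The first Wednesday is therefore September 3 (2 days later).
The third Wednesday is 3 + 2×7 = September 17.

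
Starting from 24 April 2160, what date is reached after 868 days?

+365 (one year) → Apr 24, 2161 (503 left).
+365 (one year) → Apr 24, 2162 (138 left).
Apr has 30 days: +7 → May 1, 2162 (131 left).
May has 31 days: +31 → Jun 1, 2162 (100 left).
Jun has 30 days: +30 → Jul 1, 2162 (70 left).
Jul has 31 days: +31 → Aug 1, 2162 (39 left).
Aug has 31 days: +31 → Sep 1, 2162 (8 left).
+8 → Sep 9, 2162.

September 9, 2162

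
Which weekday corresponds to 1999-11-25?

Thursday

Doomsday rule: the anchor day for the 1900s is Wednesday. For year 99: 99÷12 = 8 r 3, and 3÷4 = 0, so 8+3+0 = 11.
Wednesday + 11 ≡ Sunday — that's 1999's doomsday.
In November the doomsday date is Nov 7.
Nov 25 is 18 days after Nov 7; 18 mod 7 = 4, so Sunday + 4 = Thursday.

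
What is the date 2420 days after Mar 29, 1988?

November 13, 1994

+365 (one year) → Mar 29, 1989 (2055 left).
+365 (one year) → Mar 29, 1990 (1690 left).
+365 (one year) → Mar 29, 1991 (1325 left).
+366 (one year; includes Feb 29, 1992) → Mar 29, 1992 (959 left).
+365 (one year) → Mar 29, 1993 (594 left).
+365 (one year) → Mar 29, 1994 (229 left).
Mar has 31 days: +3 → Apr 1, 1994 (226 left).
Apr has 30 days: +30 → May 1, 1994 (196 left).
May has 31 days: +31 → Jun 1, 1994 (165 left).
Jun has 30 days: +30 → Jul 1, 1994 (135 left).
Jul has 31 days: +31 → Aug 1, 1994 (104 left).
Aug has 31 days: +31 → Sep 1, 1994 (73 left).
Sep has 30 days: +30 → Oct 1, 1994 (43 left).
Oct has 31 days: +31 → Nov 1, 1994 (12 left).
+12 → Nov 13, 1994.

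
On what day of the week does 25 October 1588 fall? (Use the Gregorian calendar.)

Tuesday

Doomsday rule: the anchor day for the 1500s is Wednesday. For year 88: 88÷12 = 7 r 4, and 4÷4 = 1, so 7+4+1 = 12.
Wednesday + 12 ≡ Monday — that's 1588's doomsday.
In October the doomsday date is Oct 10.
Oct 25 is 15 days after Oct 10; 15 mod 7 = 1, so Monday + 1 = Tuesday.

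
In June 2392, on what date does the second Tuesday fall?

June 9, 2392

June 1, 2392 is a Monday.
The first Tuesday is therefore June 2 (1 days later).
The second Tuesday is 2 + 1×7 = June 9.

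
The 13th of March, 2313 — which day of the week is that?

Thursday

Doomsday rule: the anchor day for the 2300s is Wednesday. For year 13: 13÷12 = 1 r 1, and 1÷4 = 0, so 1+1+0 = 2.
Wednesday + 2 ≡ Friday — that's 2313's doomsday.
In March the doomsday date is Mar 14.
Mar 13 is 1 day before Mar 14; 1 mod 7 = 1, so Friday − 1 = Thursday.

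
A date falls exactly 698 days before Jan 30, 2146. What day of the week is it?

Tuesday

First find the weekday of Jan 30, 2146. Doomsday rule: the anchor day for the 2100s is Sunday. For year 46: 46÷12 = 3 r 10, and 10÷4 = 2, so 3+10+2 = 15.
Sunday + 15 ≡ Monday — that's 2146's doomsday.
In January the doomsday date is Jan 3 (2146 is not a leap year).
Jan 30 is 27 days after Jan 3; 27 mod 7 = 6, so Monday + 6 = Sunday.
698 mod 7 = 5, so 698 days before a Sunday is Sunday − 5 = Tuesday.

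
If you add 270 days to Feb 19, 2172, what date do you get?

Feb has 29 days: +11 → Mar 1, 2172 (259 left).
Mar has 31 days: +31 → Apr 1, 2172 (228 left).
Apr has 30 days: +30 → May 1, 2172 (198 left).
May has 31 days: +31 → Jun 1, 2172 (167 left).
Jun has 30 days: +30 → Jul 1, 2172 (137 left).
Jul has 31 days: +31 → Aug 1, 2172 (106 left).
Aug has 31 days: +31 → Sep 1, 2172 (75 left).
Sep has 30 days: +30 → Oct 1, 2172 (45 left).
Oct has 31 days: +31 → Nov 1, 2172 (14 left).
+14 → Nov 15, 2172.

November 15, 2172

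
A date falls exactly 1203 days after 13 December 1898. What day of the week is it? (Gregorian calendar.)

Monday

First find the weekday of Dec 13, 1898. Doomsday rule: the anchor day for the 1800s is Friday. For year 98: 98÷12 = 8 r 2, and 2÷4 = 0, so 8+2+0 = 10.
Friday + 10 ≡ Monday — that's 1898's doomsday.
In December the doomsday date is Dec 12.
Dec 13 is 1 day after Dec 12; 1 mod 7 = 1, so Monday + 1 = Tuesday.
1203 mod 7 = 6, so 1203 days after a Tuesday is Tuesday + 6 = Monday.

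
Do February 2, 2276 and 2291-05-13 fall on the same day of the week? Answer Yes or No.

From Feb 2, 2276 to May 13, 2291 is 5579 days.
5579 mod 7 = 0, so they are the same weekday.
(Feb 2, 2276 is a Wednesday; May 13, 2291 is a Wednesday.)

Yes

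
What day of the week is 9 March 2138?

Doomsday rule: the anchor day for the 2100s is Sunday. For year 38: 38÷12 = 3 r 2, and 2÷4 = 0, so 3+2+0 = 5.
Sunday + 5 ≡ Friday — that's 2138's doomsday.
In March the doomsday date is Mar 14.
Mar 9 is 5 days before Mar 14; 5 mod 7 = 5, so Friday − 5 = Sunday.

Sunday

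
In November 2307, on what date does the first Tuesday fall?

November 5, 2307

November 1, 2307 is a Friday.
The first Tuesday is therefore November 5 (4 days later).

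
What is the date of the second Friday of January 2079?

January 13, 2079

January 1, 2079 is a Sunday.
The first Friday is therefore January 6 (5 days later).
The second Friday is 6 + 1×7 = January 13.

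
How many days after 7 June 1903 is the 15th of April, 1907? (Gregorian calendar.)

Jun 7, 1903 → Jun 7, 1904: 366 days (Feb 29, 1904 is in that span).
Jun 7, 1904 → Jun 7, 1905: 365 days.
Jun 7, 1905 → Jun 7, 1906: 365 days.
Jun 7, 1906 → Jul 7, 1906: 30 days (June has 30).
Jul 7, 1906 → Aug 7, 1906: 31 days (July has 31).
Aug 7, 1906 → Sep 7, 1906: 31 days (August has 31).
Sep 7, 1906 → Oct 7, 1906: 30 days (September has 30).
Oct 7, 1906 → Nov 7, 1906: 31 days (October has 31).
Nov 7, 1906 → Dec 7, 1906: 30 days (November has 30).
Dec 7, 1906 → Jan 7, 1907: 31 days (December has 31).
Jan 7, 1907 → Feb 7, 1907: 31 days (January has 31).
Feb 7, 1907 → Mar 7, 1907: 28 days (February has 28).
Mar 7, 1907 → Apr 7, 1907: 31 days (March has 31).
Apr 7, 1907 → Apr 15, 1907: 8 days.
Total: 1408 days.

1408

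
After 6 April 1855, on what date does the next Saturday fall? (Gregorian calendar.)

April 7, 1855

Apr 6, 1855 is a Friday.
From Friday to the next Saturday is 1 day.
Apr 6, 1855 + 1 = Apr 7, 1855.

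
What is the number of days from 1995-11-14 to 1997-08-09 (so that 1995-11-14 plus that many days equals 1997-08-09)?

Nov 14, 1995 → Nov 14, 1996: 366 days (Feb 29, 1996 is in that span).
Nov 14, 1996 → Dec 14, 1996: 30 days (November has 30).
Dec 14, 1996 → Jan 14, 1997: 31 days (December has 31).
Jan 14, 1997 → Feb 14, 1997: 31 days (January has 31).
Feb 14, 1997 → Mar 14, 1997: 28 days (February has 28).
Mar 14, 1997 → Apr 14, 1997: 31 days (March has 31).
Apr 14, 1997 → May 14, 1997: 30 days (April has 30).
May 14, 1997 → Jun 14, 1997: 31 days (May has 31).
Jun 14, 1997 → Jul 14, 1997: 30 days (June has 30).
Jul 14, 1997 → Aug 9, 1997: 26 days.
Total: 634 days.

634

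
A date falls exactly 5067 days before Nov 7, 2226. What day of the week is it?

Wednesday

First find the weekday of Nov 7, 2226. Doomsday rule: the anchor day for the 2200s is Friday. For year 26: 26÷12 = 2 r 2, and 2÷4 = 0, so 2+2+0 = 4.
Friday + 4 ≡ Tuesday — that's 2226's doomsday.
In November the doomsday date is Nov 7.
Nov 7 is the doomsday itself: Tuesday.
5067 mod 7 = 6, so 5067 days before a Tuesday is Tuesday − 6 = Wednesday.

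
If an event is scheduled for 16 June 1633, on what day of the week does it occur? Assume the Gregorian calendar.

Thursday

Doomsday rule: the anchor day for the 1600s is Tuesday. For year 33: 33÷12 = 2 r 9, and 9÷4 = 2, so 2+9+2 = 13.
Tuesday + 13 ≡ Monday — that's 1633's doomsday.
In June the doomsday date is Jun 6.
Jun 16 is 10 days after Jun 6; 10 mod 7 = 3, so Monday + 3 = Thursday.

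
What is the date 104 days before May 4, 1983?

January 20, 1983

−4 → Apr 30, 1983 (end of Apr, 30 days; 100 left).
−30 → Mar 31, 1983 (end of Mar, 31 days; 70 left).
−31 → Feb 28, 1983 (end of Feb, 28 days; 39 left).
−28 → Jan 31, 1983 (end of Jan, 31 days; 11 left).
−11 → Jan 20, 1983.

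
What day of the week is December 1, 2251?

Doomsday rule: the anchor day for the 2200s is Friday. For year 51: 51÷12 = 4 r 3, and 3÷4 = 0, so 4+3+0 = 7.
Friday + 7 ≡ Friday — that's 2251's doomsday.
In December the doomsday date is Dec 12.
Dec 1 is 11 days before Dec 12; 11 mod 7 = 4, so Friday − 4 = Monday.

Monday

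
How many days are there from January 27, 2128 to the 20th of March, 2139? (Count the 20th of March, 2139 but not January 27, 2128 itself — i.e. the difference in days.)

4070

Jan 27, 2128 → Jan 27, 2129: 366 days (Feb 29, 2128 is in that span).
Jan 27, 2129 → Jan 27, 2130: 365 days.
Jan 27, 2130 → Jan 27, 2131: 365 days.
Jan 27, 2131 → Jan 27, 2132: 365 days.
Jan 27, 2132 → Jan 27, 2133: 366 days (Feb 29, 2132 is in that span).
Jan 27, 2133 → Jan 27, 2134: 365 days.
Jan 27, 2134 → Jan 27, 2135: 365 days.
Jan 27, 2135 → Jan 27, 2136: 365 days.
Jan 27, 2136 → Jan 27, 2137: 366 days (Feb 29, 2136 is in that span).
Jan 27, 2137 → Jan 27, 2138: 365 days.
Jan 27, 2138 → Jan 27, 2139: 365 days.
Jan 27, 2139 → Feb 27, 2139: 31 days (January has 31).
Feb 27, 2139 → Mar 20, 2139: 21 days.
Total: 4070 days.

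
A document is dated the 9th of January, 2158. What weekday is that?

Doomsday rule: the anchor day for the 2100s is Sunday. For year 58: 58÷12 = 4 r 10, and 10÷4 = 2, so 4+10+2 = 16.
Sunday + 16 ≡ Tuesday — that's 2158's doomsday.
In January the doomsday date is Jan 3 (2158 is not a leap year).
Jan 9 is 6 days after Jan 3; 6 mod 7 = 6, so Tuesday + 6 = Monday.

Monday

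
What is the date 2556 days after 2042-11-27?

+365 (one year) → Nov 27, 2043 (2191 left).
+366 (one year; includes Feb 29, 2044) → Nov 27, 2044 (1825 left).
+365 (one year) → Nov 27, 2045 (1460 left).
+365 (one year) → Nov 27, 2046 (1095 left).
+365 (one year) → Nov 27, 2047 (730 left).
+366 (one year; includes Feb 29, 2048) → Nov 27, 2048 (364 left).
Nov has 30 days: +4 → Dec 1, 2048 (360 left).
Dec has 31 days: +31 → Jan 1, 2049 (329 left).
Jan has 31 days: +31 → Feb 1, 2049 (298 left).
Feb has 28 days: +28 → Mar 1, 2049 (270 left).
Mar has 31 days: +31 → Apr 1, 2049 (239 left).
Apr has 30 days: +30 → May 1, 2049 (209 left).
May has 31 days: +31 → Jun 1, 2049 (178 left).
Jun has 30 days: +30 → Jul 1, 2049 (148 left).
Jul has 31 days: +31 → Aug 1, 2049 (117 left).
Aug has 31 days: +31 → Sep 1, 2049 (86 left).
Sep has 30 days: +30 → Oct 1, 2049 (56 left).
Oct has 31 days: +31 → Nov 1, 2049 (25 left).
+25 → Nov 26, 2049.

November 26, 2049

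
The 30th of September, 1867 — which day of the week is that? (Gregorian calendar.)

January 1, 1867 is a Tuesday.
Jan 1, 1867 → Feb 1, 1867: 31 days (January has 31).
Feb 1, 1867 → Mar 1, 1867: 28 days (February has 28).
Mar 1, 1867 → Apr 1, 1867: 31 days (March has 31).
Apr 1, 1867 → May 1, 1867: 30 days (April has 30).
May 1, 1867 → Jun 1, 1867: 31 days (May has 31).
Jun 1, 1867 → Jul 1, 1867: 30 days (June has 30).
Jul 1, 1867 → Aug 1, 1867: 31 days (July has 31).
Aug 1, 1867 → Sep 1, 1867: 31 days (August has 31).
Sep 1, 1867 → Sep 30, 1867: 29 days.
Total: 272 days.
272 mod 7 = 6, so Tuesday + 6 = Monday.

Monday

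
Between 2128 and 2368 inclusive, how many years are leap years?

59

Multiples of 4 in [2128,2368]: 61.
Of those, multiples of 100: 2 (not leap unless ÷400).
Multiples of 400: 0.
Leap years = 61 − 2 + 0 = 59.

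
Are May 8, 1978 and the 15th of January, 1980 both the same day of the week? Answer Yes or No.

No

From May 8, 1978 to Jan 15, 1980 is 617 days.
617 mod 7 = 1, so they are different weekdays.
(May 8, 1978 is a Monday; Jan 15, 1980 is a Tuesday.)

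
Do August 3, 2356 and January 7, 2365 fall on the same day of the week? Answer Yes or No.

From Aug 3, 2356 to Jan 7, 2365 is 3079 days.
3079 mod 7 = 6, so they are different weekdays.
(Aug 3, 2356 is a Friday; Jan 7, 2365 is a Thursday.)

No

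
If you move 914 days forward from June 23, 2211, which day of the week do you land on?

Thursday

Jun 23, 2211 is a Sunday.
914 mod 7 = 4, so 914 days after a Sunday is Sunday + 4 = Thursday.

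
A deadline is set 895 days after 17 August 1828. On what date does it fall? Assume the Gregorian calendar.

+365 (one year) → Aug 17, 1829 (530 left).
+365 (one year) → Aug 17, 1830 (165 left).
Aug has 31 days: +15 → Sep 1, 1830 (150 left).
Sep has 30 days: +30 → Oct 1, 1830 (120 left).
Oct has 31 days: +31 → Nov 1, 1830 (89 left).
Nov has 30 days: +30 → Dec 1, 1830 (59 left).
Dec has 31 days: +31 → Jan 1, 1831 (28 left).
+28 → Jan 29, 1831.

January 29, 1831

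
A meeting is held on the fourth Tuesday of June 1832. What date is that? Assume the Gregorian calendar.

June 1, 1832 is a Friday.
The first Tuesday is therefore June 5 (4 days later).
The fourth Tuesday is 5 + 3×7 = June 26.

June 26, 1832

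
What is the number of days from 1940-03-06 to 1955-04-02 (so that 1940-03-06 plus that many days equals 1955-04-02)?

5505

Mar 6, 1940 → Mar 6, 1941: 365 days.
Mar 6, 1941 → Mar 6, 1942: 365 days.
Mar 6, 1942 → Mar 6, 1943: 365 days.
Mar 6, 1943 → Mar 6, 1944: 366 days (Feb 29, 1944 is in that span).
Mar 6, 1944 → Mar 6, 1945: 365 days.
Mar 6, 1945 → Mar 6, 1946: 365 days.
Mar 6, 1946 → Mar 6, 1947: 365 days.
Mar 6, 1947 → Mar 6, 1948: 366 days (Feb 29, 1948 is in that span).
Mar 6, 1948 → Mar 6, 1949: 365 days.
Mar 6, 1949 → Mar 6, 1950: 365 days.
Mar 6, 1950 → Mar 6, 1951: 365 days.
Mar 6, 1951 → Mar 6, 1952: 366 days (Feb 29, 1952 is in that span).
Mar 6, 1952 → Mar 6, 1953: 365 days.
Mar 6, 1953 → Mar 6, 1954: 365 days.
Mar 6, 1954 → Apr 6, 1954: 31 days (March has 31).
Apr 6, 1954 → May 6, 1954: 30 days (April has 30).
May 6, 1954 → Jun 6, 1954: 31 days (May has 31).
Jun 6, 1954 → Jul 6, 1954: 30 days (June has 30).
Jul 6, 1954 → Aug 6, 1954: 31 days (July has 31).
Aug 6, 1954 → Sep 6, 1954: 31 days (August has 31).
Sep 6, 1954 → Oct 6, 1954: 30 days (September has 30).
Oct 6, 1954 → Nov 6, 1954: 31 days (October has 31).
Nov 6, 1954 → Dec 6, 1954: 30 days (November has 30).
Dec 6, 1954 → Jan 6, 1955: 31 days (December has 31).
Jan 6, 1955 → Feb 6, 1955: 31 days (January has 31).
Feb 6, 1955 → Mar 6, 1955: 28 days (February has 28).
Mar 6, 1955 → Apr 2, 1955: 27 days.
Total: 5505 days.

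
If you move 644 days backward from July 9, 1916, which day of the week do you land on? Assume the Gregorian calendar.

First find the weekday of Jul 9, 1916. Doomsday rule: the anchor day for the 1900s is Wednesday. For year 16: 16÷12 = 1 r 4, and 4÷4 = 1, so 1+4+1 = 6.
Wednesday + 6 ≡ Tuesday — that's 1916's doomsday.
In July the doomsday date is Jul 11.
Jul 9 is 2 days before Jul 11; 2 mod 7 = 2, so Tuesday − 2 = Sunday.
644 mod 7 = 0, so 644 days before a Sunday is Sunday − 0 = Sunday.

Sunday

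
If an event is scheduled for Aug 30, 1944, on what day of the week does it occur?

Wednesday

January 1, 1944 is a Saturday.
Jan 1, 1944 → Feb 1, 1944: 31 days (January has 31).
Feb 1, 1944 → Mar 1, 1944: 29 days (February has 29).
Mar 1, 1944 → Apr 1, 1944: 31 days (March has 31).
Apr 1, 1944 → May 1, 1944: 30 days (April has 30).
May 1, 1944 → Jun 1, 1944: 31 days (May has 31).
Jun 1, 1944 → Jul 1, 1944: 30 days (June has 30).
Jul 1, 1944 → Aug 1, 1944: 31 days (July has 31).
Aug 1, 1944 → Aug 30, 1944: 29 days.
Total: 242 days.
242 mod 7 = 4, so Saturday + 4 = Wednesday.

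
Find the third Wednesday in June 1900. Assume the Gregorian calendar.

June 1, 1900 is a Friday.
The first Wednesday is therefore June 6 (5 days later).
The third Wednesday is 6 + 2×7 = June 20.

June 20, 1900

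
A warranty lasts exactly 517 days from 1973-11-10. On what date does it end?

April 11, 1975

+365 (one year) → Nov 10, 1974 (152 left).
Nov has 30 days: +21 → Dec 1, 1974 (131 left).
Dec has 31 days: +31 → Jan 1, 1975 (100 left).
Jan has 31 days: +31 → Feb 1, 1975 (69 left).
Feb has 28 days: +28 → Mar 1, 1975 (41 left).
Mar has 31 days: +31 → Apr 1, 1975 (10 left).
+10 → Apr 11, 1975.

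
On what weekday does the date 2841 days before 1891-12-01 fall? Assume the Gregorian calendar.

Dec 1, 1891 is a Tuesday.
2841 mod 7 = 6, so 2841 days before a Tuesday is Tuesday − 6 = Wednesday.

Wednesday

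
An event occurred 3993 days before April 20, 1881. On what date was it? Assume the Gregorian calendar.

−365 (one year) → Apr 20, 1880 (3628 left).
−366 (one year; includes Feb 29, 1880) → Apr 20, 1879 (3262 left).
−365 (one year) → Apr 20, 1878 (2897 left).
−365 (one year) → Apr 20, 1877 (2532 left).
−365 (one year) → Apr 20, 1876 (2167 left).
−366 (one year; includes Feb 29, 1876) → Apr 20, 1875 (1801 left).
−365 (one year) → Apr 20, 1874 (1436 left).
−365 (one year) → Apr 20, 1873 (1071 left).
−365 (one year) → Apr 20, 1872 (706 left).
−366 (one year; includes Feb 29, 1872) → Apr 20, 1871 (340 left).
−20 → Mar 31, 1871 (end of Mar, 31 days; 320 left).
−31 → Feb 28, 1871 (end of Feb, 28 days; 289 left).
−28 → Jan 31, 1871 (end of Jan, 31 days; 261 left).
−31 → Dec 31, 1870 (end of Dec, 31 days; 230 left).
−31 → Nov 30, 1870 (end of Nov, 30 days; 199 left).
−30 → Oct 31, 1870 (end of Oct, 31 days; 169 left).
−31 → Sep 30, 1870 (end of Sep, 30 days; 138 left).
−30 → Aug 31, 1870 (end of Aug, 31 days; 108 left).
−31 → Jul 31, 1870 (end of Jul, 31 days; 77 left).
−31 → Jun 30, 1870 (end of Jun, 30 days; 46 left).
−30 → May 31, 1870 (end of May, 31 days; 16 left).
−16 → May 15, 1870.

May 15, 1870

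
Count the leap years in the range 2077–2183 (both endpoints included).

Multiples of 4 in [2077,2183]: 26.
Of those, multiples of 100: 1 (not leap unless ÷400).
Multiples of 400: 0.
Leap years = 26 − 1 + 0 = 25.

25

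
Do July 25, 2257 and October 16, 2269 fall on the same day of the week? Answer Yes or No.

Yes

From Jul 25, 2257 to Oct 16, 2269 is 4466 days.
4466 mod 7 = 0, so they are the same weekday.
(Jul 25, 2257 is a Saturday; Oct 16, 2269 is a Saturday.)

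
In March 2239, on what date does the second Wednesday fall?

March 1, 2239 is a Friday.
The first Wednesday is therefore March 6 (5 days later).
The second Wednesday is 6 + 1×7 = March 13.

March 13, 2239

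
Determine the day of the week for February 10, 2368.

Doomsday rule: the anchor day for the 2300s is Wednesday. For year 68: 68÷12 = 5 r 8, and 8÷4 = 2, so 5+8+2 = 15.
Wednesday + 15 ≡ Thursday — that's 2368's doomsday.
In February the doomsday date is Feb 29 (2368 is a leap year (divisible by 4)).
Feb 10 is 19 days before Feb 29; 19 mod 7 = 5, so Thursday − 5 = Saturday.

Saturday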